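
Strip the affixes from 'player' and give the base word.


Remove suffix '-er' from 'player' to get root 'play'.

play


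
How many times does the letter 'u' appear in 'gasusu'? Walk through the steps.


Letter 'u' in 'gasusu': found at position(s) 4, 6 = 2 occurrence(s).

2


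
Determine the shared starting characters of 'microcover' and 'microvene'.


Compare from the start: 5 characters match: 'micro'. Mismatch at position 6: 'c' vs 'v'.

micro


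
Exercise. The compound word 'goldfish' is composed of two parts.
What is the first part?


Split 'goldfish' into 'gold' + 'fish'. The first part is 'gold'.

gold


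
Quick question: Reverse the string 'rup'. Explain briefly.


Reverse 'rup' character by character: 'pur'.

pur


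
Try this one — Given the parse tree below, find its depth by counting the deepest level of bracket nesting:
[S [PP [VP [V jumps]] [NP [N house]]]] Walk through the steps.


Count bracket nesting levels:
'[' at pos 0: depth = 1
'[' at pos 3: depth = 2
'[' at pos 7: depth = 3
'[' at pos 11: depth = 4
'[' at pos 22: depth = 3
'[' at pos 26: depth = 4
Maximum depth reached: 4

4


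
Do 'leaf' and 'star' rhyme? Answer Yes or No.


Rime (stressed vowel + following sounds) of 'leaf': -eaf = /iːf/
Rime of 'star': -ar = /ɑːr/
/iːf/ and /ɑːr/ are different ending sounds, so the words do not rhyme.

No


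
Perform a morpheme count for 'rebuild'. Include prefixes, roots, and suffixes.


Decomposition: re- (prefix) + build (root) = 2 morpheme(s)

2 morphemes


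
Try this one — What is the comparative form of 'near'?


Apply comparative formation (add -er): 'near' -> 'nearer'.

nearer


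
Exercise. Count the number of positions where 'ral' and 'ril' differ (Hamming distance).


Alignment:
Position 1: 'r' vs 'r' = match
Position 2: 'a' vs 'i' = DIFFER
Position 3: 'l' vs 'l' = match
Total differences: 1

1


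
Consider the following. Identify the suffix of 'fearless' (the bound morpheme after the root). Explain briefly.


The word 'fearless' = 'fear' (root) + '-less' (suffix). The suffix is '-less'.

less


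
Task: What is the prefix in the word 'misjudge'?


The word 'misjudge' = 'mis' (prefix) + 'judge' (root). The prefix is 'mis'.

mis


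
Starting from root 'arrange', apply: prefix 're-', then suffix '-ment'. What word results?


Step 1: Add prefix 're-' to 'arrange' = 'rearrange'
Step 2: Add suffix '-ment' to 'rearrange' = 'rearrangement'

rearrangement


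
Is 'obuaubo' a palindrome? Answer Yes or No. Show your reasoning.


Forward: 'obuaubo'
Reversed: 'obuaubo'
They are identical.

Yes


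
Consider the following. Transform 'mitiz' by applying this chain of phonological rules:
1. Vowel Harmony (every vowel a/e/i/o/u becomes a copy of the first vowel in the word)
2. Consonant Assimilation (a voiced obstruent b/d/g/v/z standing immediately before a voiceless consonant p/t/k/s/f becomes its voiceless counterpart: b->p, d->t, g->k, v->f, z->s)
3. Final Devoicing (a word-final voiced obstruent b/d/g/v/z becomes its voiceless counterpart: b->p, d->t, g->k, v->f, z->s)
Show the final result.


Starting form: 'mitiz'
Rule 1: Vowel Harmony: all vowels already match. No change.
Rule 2: Consonant Assimilation: no voiced obstruent (b/d/g/v/z) stands immediately before a voiceless consonant (p/t/k/s/f). No change.
Rule 3: Final Devoicing: word-final voiced obstruent 'z' becomes voiceless 's'. 'mitiz' -> 'mitis'
Final form: 'mitis'

mitis


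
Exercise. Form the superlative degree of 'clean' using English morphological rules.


Apply superlative formation (add -est): 'clean' -> 'cleanest'.

cleanest


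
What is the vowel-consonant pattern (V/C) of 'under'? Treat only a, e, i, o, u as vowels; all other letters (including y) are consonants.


Letter mapping: u = V, n = C, d = C, e = V, r = C.

VCCVC


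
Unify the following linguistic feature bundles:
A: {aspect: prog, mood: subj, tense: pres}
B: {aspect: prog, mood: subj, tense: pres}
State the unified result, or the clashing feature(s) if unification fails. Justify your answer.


Compare features:
aspect: A=prog vs B=prog -> unified: prog
mood: A=subj vs B=subj -> unified: subj
tense: A=pres vs B=pres -> unified: pres
No clashes found.

Unified: {aspect: prog, mood: subj, tense: pres}


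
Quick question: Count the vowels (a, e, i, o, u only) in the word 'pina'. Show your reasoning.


Vowels in 'pina': i, a = 2 vowels.

2


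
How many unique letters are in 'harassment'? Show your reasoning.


Unique letters in 'harassment': {a, e, h, m, n, r, s, t} = 8 distinct letters.

8


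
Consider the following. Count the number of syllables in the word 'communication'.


Break 'communication' into syllables: com-mu-ni-ca-tion -> com | mu | ni | ca | tion = 5 syllables

5 syllables


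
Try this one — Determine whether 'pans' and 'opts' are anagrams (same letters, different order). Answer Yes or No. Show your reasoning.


Sorted letters of 'pans': 'anps'
Sorted letters of 'opts': 'opst'
They do not match.

No


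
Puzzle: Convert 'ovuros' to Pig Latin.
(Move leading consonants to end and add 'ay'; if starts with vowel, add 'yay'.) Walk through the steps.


'ovuros' starts with a vowel, so add 'yay': 'ovurosyay'.

ovurosyay


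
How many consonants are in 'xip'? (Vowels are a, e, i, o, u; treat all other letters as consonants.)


Consonants in 'xip': x, p = 2 consonants.

2


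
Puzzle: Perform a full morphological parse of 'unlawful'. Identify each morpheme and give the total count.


Step 1: Identify prefix: 'un' (meaning: not/reverse)
Step 2: Identify root: 'law'
Step 3: Identify suffix(es): 'ful'
Decomposition: un- (prefix: not/reverse) + law (root) + -ful (suffix: full of)
Total morphemes: 3

3 morphemes (un- (prefix: not/reverse) + law (root) + -ful (suffix: full of))


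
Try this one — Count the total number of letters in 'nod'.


Spell out 'nod' and number each letter: n(1), o(2), d(3). Total: 3 letters.

3


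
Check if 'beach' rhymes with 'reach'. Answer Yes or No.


Rime (stressed vowel + following sounds) of 'beach': -each = /iːtʃ/
Rime of 'reach': -each = /iːtʃ/
/iːtʃ/ and /iːtʃ/ are the same ending sound, so the words rhyme.

Yes


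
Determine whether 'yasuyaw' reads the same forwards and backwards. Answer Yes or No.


Forward: 'yasuyaw'
Reversed: 'wayusay'
They differ.

No


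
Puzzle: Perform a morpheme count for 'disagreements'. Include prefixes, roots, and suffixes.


Decomposition: dis- (prefix) + agree (root) + -ment (suffix) + -s (plural) = 4 morpheme(s)

4 morphemes


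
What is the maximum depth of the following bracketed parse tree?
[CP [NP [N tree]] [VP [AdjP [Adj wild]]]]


Count bracket nesting levels:
'[' at pos 0: depth = 1
'[' at pos 4: depth = 2
'[' at pos 8: depth = 3
'[' at pos 18: depth = 2
'[' at pos 22: depth = 3
'[' at pos 28: depth = 4
Maximum depth reached: 4

4


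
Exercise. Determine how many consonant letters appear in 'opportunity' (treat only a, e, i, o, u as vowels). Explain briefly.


Consonants in 'opportunity': p, p, r, t, n, t, y = 7 consonants.

7


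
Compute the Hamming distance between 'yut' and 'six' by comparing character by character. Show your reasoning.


Alignment:
Position 1: 'y' vs 's' = DIFFER
Position 2: 'u' vs 'i' = DIFFER
Position 3: 't' vs 'x' = DIFFER
Total differences: 3

3


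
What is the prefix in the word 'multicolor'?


The word 'multicolor' = 'multi' (prefix) + 'color' (root). The prefix is 'multi'.

multi


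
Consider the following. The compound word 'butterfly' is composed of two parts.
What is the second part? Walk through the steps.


Split 'butterfly' into 'butter' + 'fly'. The second part is 'fly'.

fly


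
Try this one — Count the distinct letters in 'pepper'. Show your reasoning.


Unique letters in 'pepper': {e, p, r} = 3 distinct letters.

3


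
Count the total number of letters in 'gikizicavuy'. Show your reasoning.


Spell out 'gikizicavuy' and number each letter: g(1), i(2), k(3), i(4), z(5), i(6), c(7), a(8), v(9), u(10), y(11). Total: 11 letters.

11


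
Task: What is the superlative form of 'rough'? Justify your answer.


Apply superlative formation (add -est): 'rough' -> 'roughest'.

roughest


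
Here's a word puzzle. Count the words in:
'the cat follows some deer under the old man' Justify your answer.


Split into words: the | cat | follows | some | deer | under | the | old | man = 9 words.

9


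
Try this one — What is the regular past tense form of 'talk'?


Apply rule: Add -ed. 'talk' becomes 'talked'.

talked


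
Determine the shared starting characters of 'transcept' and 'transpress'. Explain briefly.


Compare from the start: 5 characters match: 'trans'. Mismatch at position 6: 'c' vs 'p'.

trans


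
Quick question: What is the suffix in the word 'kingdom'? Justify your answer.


The word 'kingdom' = 'king' (root) + '-dom' (suffix). The suffix is '-dom'.

dom


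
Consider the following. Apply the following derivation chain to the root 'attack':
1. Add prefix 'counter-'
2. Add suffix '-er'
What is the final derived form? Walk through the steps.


Step 1: Add prefix 'counter-' to 'attack' = 'counterattack'
Step 2: Add suffix '-er' to 'counterattack' = 'counterattacker'

counterattacker


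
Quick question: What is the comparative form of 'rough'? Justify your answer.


Apply comparative formation (add -er): 'rough' -> 'rougher'.

rougher


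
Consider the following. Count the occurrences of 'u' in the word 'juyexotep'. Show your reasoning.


Letter 'u' in 'juyexotep': found at position(s) 2 = 1 occurrence(s).

1


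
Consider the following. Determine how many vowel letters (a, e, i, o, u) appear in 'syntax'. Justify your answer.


Vowels in 'syntax': a = 1 vowels.

1


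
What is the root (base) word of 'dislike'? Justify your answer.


Remove prefix 'dis' from 'dislike' to get root 'like'.

like


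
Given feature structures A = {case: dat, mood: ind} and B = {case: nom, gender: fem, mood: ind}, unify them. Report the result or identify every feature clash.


Compare features:
case: A=dat vs B=nom -> CLASH
gender: A=_ vs B=fem -> unified: fem
mood: A=ind vs B=ind -> unified: ind
Clash detected on feature 'case' (dat vs nom); unification fails.

CLASH on 'case' (dat vs nom)


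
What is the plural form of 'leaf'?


Apply rule: Change -f to -ves. 'leaf' becomes 'leaves'.

leaves


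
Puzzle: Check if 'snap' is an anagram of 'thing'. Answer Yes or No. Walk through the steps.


Sorted letters of 'snap': 'anps'
Sorted letters of 'thing': 'ghint'
They do not match.

No


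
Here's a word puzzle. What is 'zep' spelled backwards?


Reverse 'zep' character by character: 'pez'.

pez


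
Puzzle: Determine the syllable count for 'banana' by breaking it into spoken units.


Break 'banana' into syllables: ba-na-na -> ba | na | na = 3 syllables

3 syllables


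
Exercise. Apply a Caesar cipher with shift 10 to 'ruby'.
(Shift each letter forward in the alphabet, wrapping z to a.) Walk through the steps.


Shift each letter by 10: r -> b, u -> e, b -> l, y -> i. Result: 'beli'.

beli


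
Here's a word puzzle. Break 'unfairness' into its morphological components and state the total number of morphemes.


Step 1: Identify prefix: 'un' (meaning: not/reverse)
Step 2: Identify root: 'fair'
Step 3: Identify suffix(es): 'ness'
Decomposition: un- (prefix: not/reverse) + fair (root) + -ness (suffix: state of)
Total morphemes: 3

3 morphemes (un- (prefix: not/reverse) + fair (root) + -ness (suffix: state of))


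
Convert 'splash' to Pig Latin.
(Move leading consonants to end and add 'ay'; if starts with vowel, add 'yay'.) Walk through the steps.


'splash': move consonant cluster 'spl' to end and add 'ay': 'ashsplay'.

ashsplay


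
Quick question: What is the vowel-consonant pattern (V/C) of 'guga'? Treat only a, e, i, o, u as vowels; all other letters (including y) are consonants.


Letter mapping: g = C, u = V, g = C, a = V.

CVCV


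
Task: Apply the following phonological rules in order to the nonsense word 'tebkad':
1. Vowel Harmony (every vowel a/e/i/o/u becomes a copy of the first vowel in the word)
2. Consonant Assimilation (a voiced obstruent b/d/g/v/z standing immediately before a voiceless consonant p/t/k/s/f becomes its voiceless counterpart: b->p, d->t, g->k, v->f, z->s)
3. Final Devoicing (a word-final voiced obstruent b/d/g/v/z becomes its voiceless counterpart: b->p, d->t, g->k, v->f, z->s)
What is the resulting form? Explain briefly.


Starting form: 'tebkad'
Rule 1: Vowel Harmony: all vowels become 'e' (matching first vowel). 'tebkad' -> 'tebked'
Rule 2: Consonant Assimilation: voiced obstruent before voiceless consonant becomes voiceless ('bk' -> 'pk'). 'tebked' -> 'tepked'
Rule 3: Final Devoicing: word-final voiced obstruent 'd' becomes voiceless 't'. 'tepked' -> 'tepket'
Final form: 'tepket'

tepket


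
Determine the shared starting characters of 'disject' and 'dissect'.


Compare from the start: 3 characters match: 'dis'. Mismatch at position 4: 'j' vs 's'.

dis


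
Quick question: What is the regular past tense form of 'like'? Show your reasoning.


Apply rule: Add -d (word ends in -e). 'like' becomes 'liked'.

liked


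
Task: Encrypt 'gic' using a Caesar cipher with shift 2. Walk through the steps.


Shift each letter by 2: g -> i, i -> k, c -> e. Result: 'ike'.

ike


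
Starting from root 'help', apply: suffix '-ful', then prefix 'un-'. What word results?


Step 1: Add suffix '-ful' to 'help' = 'helpful'
Step 2: Add prefix 'un-' to 'helpful' = 'unhelpful'

unhelpful


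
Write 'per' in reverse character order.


Reverse 'per' character by character: 'rep'.

rep


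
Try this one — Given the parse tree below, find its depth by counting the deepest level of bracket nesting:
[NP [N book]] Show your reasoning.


Count bracket nesting levels:
'[' at pos 0: depth = 1
'[' at pos 4: depth = 2
Maximum depth reached: 2

2


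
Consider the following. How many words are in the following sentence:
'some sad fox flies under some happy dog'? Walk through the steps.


Split into words: some | sad | fox | flies | under | some | happy | dog = 8 words.

8


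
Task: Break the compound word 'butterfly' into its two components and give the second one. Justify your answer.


Split 'butterfly' into 'butter' + 'fly'. The second part is 'fly'.

fly


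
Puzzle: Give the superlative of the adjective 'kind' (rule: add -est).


Apply superlative formation (add -est): 'kind' -> 'kindest'.

kindest


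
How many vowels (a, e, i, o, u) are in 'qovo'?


Vowels in 'qovo': o, o = 2 vowels.

2


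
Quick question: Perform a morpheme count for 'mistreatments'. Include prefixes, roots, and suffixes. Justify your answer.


Decomposition: mis- (prefix) + treat (root) + -ment (suffix) + -s (plural) = 4 morpheme(s)

4 morphemes


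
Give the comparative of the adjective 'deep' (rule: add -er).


Apply comparative formation (add -er): 'deep' -> 'deeper'.

deeper


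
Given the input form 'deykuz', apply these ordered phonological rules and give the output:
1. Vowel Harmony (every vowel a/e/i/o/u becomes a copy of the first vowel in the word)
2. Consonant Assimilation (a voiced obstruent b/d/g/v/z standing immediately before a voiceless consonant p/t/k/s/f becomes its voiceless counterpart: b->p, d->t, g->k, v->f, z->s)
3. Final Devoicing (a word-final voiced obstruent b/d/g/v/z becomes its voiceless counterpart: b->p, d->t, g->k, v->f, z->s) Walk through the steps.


Starting form: 'deykuz'
Rule 1: Vowel Harmony: all vowels become 'e' (matching first vowel). 'deykuz' -> 'deykez'
Rule 2: Consonant Assimilation: no voiced obstruent (b/d/g/v/z) stands immediately before a voiceless consonant (p/t/k/s/f). No change.
Rule 3: Final Devoicing: word-final voiced obstruent 'z' becomes voiceless 's'. 'deykez' -> 'deykes'
Final form: 'deykes'

deykes


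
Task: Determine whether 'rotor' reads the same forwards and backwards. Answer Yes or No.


Forward: 'rotor'
Reversed: 'rotor'
They are identical.

Yes


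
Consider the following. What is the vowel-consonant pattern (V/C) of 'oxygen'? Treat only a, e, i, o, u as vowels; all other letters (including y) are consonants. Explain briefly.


Letter mapping: o = V, x = C, y = C, g = C, e = V, n = C.

VCCCVC


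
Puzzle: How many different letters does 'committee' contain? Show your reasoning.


Unique letters in 'committee': {c, e, i, m, o, t} = 6 distinct letters.

6


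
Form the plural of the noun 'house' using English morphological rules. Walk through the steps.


Apply rule: Add -s. 'house' becomes 'houses'.

houses


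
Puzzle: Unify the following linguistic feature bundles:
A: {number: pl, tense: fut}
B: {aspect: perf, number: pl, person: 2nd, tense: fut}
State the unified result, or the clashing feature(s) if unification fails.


Compare features:
aspect: A=_ vs B=perf -> unified: perf
number: A=pl vs B=pl -> unified: pl
person: A=_ vs B=2nd -> unified: 2nd
tense: A=fut vs B=fut -> unified: fut
No clashes found.

Unified: {aspect: perf, number: pl, person: 2nd, tense: fut}


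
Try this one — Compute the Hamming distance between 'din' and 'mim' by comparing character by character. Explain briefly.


Alignment:
Position 1: 'd' vs 'm' = DIFFER
Position 2: 'i' vs 'i' = match
Position 3: 'n' vs 'm' = DIFFER
Total differences: 2

2


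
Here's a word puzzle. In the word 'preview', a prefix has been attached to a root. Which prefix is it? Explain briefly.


The word 'preview' = 'pre' (prefix) + 'view' (root). The prefix is 'pre'.

pre


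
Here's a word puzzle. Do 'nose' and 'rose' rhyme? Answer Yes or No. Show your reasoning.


Rime (stressed vowel + following sounds) of 'nose': -ose = /oʊz/
Rime of 'rose': -ose = /oʊz/
/oʊz/ and /oʊz/ are the same ending sound, so the words rhyme.

Yes


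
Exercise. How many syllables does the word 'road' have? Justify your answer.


Break 'road' into syllables: road -> road = 1 syllable

1 syllable


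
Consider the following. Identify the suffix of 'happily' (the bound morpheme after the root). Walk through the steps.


The word 'happily' = 'happy' (root) + '-ly' (suffix). The suffix is '-ly'.

ly


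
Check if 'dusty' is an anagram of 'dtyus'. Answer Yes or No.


Sorted letters of 'dusty': 'dstuy'
Sorted letters of 'dtyus': 'dstuy'
They match.

Yes


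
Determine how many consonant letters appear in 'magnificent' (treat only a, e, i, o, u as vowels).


Consonants in 'magnificent': m, g, n, f, c, n, t = 7 consonants.

7


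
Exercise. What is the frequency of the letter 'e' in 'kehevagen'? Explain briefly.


Letter 'e' in 'kehevagen': found at position(s) 2, 4, 8 = 3 occurrence(s).

3


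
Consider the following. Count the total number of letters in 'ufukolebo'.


Spell out 'ufukolebo' and number each letter: u(1), f(2), u(3), k(4), o(5), l(6), e(7), b(8), o(9). Total: 9 letters.

9


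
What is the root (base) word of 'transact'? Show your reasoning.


Remove prefix 'trans' from 'transact' to get root 'act'.

act


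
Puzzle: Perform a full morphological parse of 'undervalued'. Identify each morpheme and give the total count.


Step 1: Identify prefix: 'under' (meaning: beneath/insufficient)
Step 2: Identify root: 'value'
Step 3: Identify suffix(es): 'ed'
Decomposition: under- (prefix: beneath/insufficient) + value (root) + -ed (suffix: past)
Total morphemes: 3

3 morphemes (under- (prefix: beneath/insufficient) + value (root) + -ed (suffix: past))


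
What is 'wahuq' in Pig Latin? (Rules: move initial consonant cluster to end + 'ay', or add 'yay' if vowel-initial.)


'wahuq': move consonant cluster 'w' to end and add 'ay': 'ahuqway'.

ahuqway


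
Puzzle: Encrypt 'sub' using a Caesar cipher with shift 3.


Shift each letter by 3: s -> v, u -> x, b -> e. Result: 'vxe'.

vxe


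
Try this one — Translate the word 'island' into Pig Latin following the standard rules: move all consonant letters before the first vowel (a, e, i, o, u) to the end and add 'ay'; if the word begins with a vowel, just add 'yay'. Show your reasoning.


'island' starts with a vowel, so add 'yay': 'islandyay'.

islandyay


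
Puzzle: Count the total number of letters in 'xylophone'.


Spell out 'xylophone' and number each letter: x(1), y(2), l(3), o(4), p(5), h(6), o(7), n(8), e(9). Total: 9 letters.

9


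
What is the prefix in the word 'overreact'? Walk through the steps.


The word 'overreact' = 'over' (prefix) + 'react' (root). The prefix is 'over'.

over


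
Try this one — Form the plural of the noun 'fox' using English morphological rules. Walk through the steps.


Apply rule: Add -es (sibilant/fricative ending). 'fox' becomes 'foxes'.

foxes


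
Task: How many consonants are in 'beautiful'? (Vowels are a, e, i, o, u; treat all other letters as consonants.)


Consonants in 'beautiful': b, t, f, l = 4 consonants.

4


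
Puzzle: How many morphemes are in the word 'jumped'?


Decomposition: jump (root) + -ed (suffix) = 2 morpheme(s)

2 morphemes


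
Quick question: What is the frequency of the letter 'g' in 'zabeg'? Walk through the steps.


Letter 'g' in 'zabeg': found at position(s) 5 = 1 occurrence(s).

1


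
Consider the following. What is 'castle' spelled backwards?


Reverse 'castle' character by character: 'eltsac'.

eltsac


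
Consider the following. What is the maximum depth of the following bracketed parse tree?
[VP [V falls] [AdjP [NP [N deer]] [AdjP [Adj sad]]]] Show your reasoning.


Count bracket nesting levels:
'[' at pos 0: depth = 1
'[' at pos 4: depth = 2
'[' at pos 14: depth = 2
'[' at pos 20: depth = 3
'[' at pos 24: depth = 4
'[' at pos 34: depth = 3
'[' at pos 40: depth = 4
Maximum depth reached: 4

4


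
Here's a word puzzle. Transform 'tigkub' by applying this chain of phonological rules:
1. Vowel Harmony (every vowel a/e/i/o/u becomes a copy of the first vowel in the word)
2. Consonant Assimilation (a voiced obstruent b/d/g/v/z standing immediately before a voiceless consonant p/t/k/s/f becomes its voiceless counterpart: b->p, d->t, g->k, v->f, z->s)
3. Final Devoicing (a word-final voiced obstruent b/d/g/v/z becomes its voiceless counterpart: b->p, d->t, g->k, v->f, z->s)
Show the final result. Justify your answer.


Starting form: 'tigkub'
Rule 1: Vowel Harmony: all vowels become 'i' (matching first vowel). 'tigkub' -> 'tigkib'
Rule 2: Consonant Assimilation: voiced obstruent before voiceless consonant becomes voiceless ('gk' -> 'kk'). 'tigkib' -> 'tikkib'
Rule 3: Final Devoicing: word-final voiced obstruent 'b' becomes voiceless 'p'. 'tikkib' -> 'tikkip'
Final form: 'tikkip'

tikkip


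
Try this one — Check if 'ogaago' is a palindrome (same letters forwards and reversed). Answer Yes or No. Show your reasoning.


Forward: 'ogaago'
Reversed: 'ogaago'
They are identical.

Yes


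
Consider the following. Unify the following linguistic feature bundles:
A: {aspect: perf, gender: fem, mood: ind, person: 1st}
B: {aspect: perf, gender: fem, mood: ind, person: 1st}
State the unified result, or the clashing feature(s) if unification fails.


Compare features:
aspect: A=perf vs B=perf -> unified: perf
gender: A=fem vs B=fem -> unified: fem
mood: A=ind vs B=ind -> unified: ind
person: A=1st vs B=1st -> unified: 1st
No clashes found.

Unified: {aspect: perf, gender: fem, mood: ind, person: 1st}


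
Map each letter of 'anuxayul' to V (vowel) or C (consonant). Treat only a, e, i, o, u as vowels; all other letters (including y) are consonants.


Letter mapping: a = V, n = C, u = V, x = C, a = V, y = C, u = V, l = C.

VCVCVCVC


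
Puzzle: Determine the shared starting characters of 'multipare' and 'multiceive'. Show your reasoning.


Compare from the start: 5 characters match: 'multi'. Mismatch at position 6: 'p' vs 'c'.

multi


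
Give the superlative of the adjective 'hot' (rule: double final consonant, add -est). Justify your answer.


Apply superlative formation (double final consonant, add -est): 'hot' -> 'hottest'.

hottest


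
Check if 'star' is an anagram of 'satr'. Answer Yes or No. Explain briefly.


Sorted letters of 'star': 'arst'
Sorted letters of 'satr': 'arst'
They match.

Yes


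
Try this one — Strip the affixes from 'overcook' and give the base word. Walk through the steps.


Remove prefix 'over' from 'overcook' to get root 'cook'.

cook


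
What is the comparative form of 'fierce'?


Apply comparative formation (ends in e: add -r): 'fierce' -> 'fiercer'.

fiercer


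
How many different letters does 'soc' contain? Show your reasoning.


Unique letters in 'soc': {c, o, s} = 3 distinct letters.

3


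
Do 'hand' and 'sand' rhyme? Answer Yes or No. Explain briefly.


Rime (stressed vowel + following sounds) of 'hand': -and = /ænd/
Rime of 'sand': -and = /ænd/
/ænd/ and /ænd/ are the same ending sound, so the words rhyme.

Yes


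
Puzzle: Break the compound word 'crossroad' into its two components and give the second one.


Split 'crossroad' into 'cross' + 'road'. The second part is 'road'.

road


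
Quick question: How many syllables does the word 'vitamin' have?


Break 'vitamin' into syllables: vi-ta-min -> vi | ta | min = 3 syllables

3 syllables


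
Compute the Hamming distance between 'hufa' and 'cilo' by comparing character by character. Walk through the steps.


Alignment:
Position 1: 'h' vs 'c' = DIFFER
Position 2: 'u' vs 'i' = DIFFER
Position 3: 'f' vs 'l' = DIFFER
Position 4: 'a' vs 'o' = DIFFER
Total differences: 4

4


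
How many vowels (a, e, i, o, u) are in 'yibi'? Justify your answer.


Vowels in 'yibi': i, i = 2 vowels.

2


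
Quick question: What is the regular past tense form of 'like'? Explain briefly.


Apply rule: Add -d (word ends in -e). 'like' becomes 'liked'.

liked


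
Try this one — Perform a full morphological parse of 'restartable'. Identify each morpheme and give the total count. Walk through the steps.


Step 1: Identify prefix: 're' (meaning: again)
Step 2: Identify root: 'start'
Step 3: Identify suffix(es): 'able'
Decomposition: re- (prefix: again) + start (root) + -able (suffix: capable of)
Total morphemes: 3

3 morphemes (re- (prefix: again) + start (root) + -able (suffix: capable of))


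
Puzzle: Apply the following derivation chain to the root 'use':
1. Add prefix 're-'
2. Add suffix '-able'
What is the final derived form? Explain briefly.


Step 1: Add prefix 're-' to 'use' = 'reuse'
Step 2: Add suffix '-able' to 'reuse' = 'reusable'

reusable


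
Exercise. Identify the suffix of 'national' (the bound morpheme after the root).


The word 'national' = 'nation' (root) + '-al' (suffix). The suffix is '-al'.

al


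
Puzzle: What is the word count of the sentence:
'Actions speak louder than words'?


Split into words: Actions | speak | louder | than | words = 5 words.

5


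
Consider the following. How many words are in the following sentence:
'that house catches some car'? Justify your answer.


Split into words: that | house | catches | some | car = 5 words.

5


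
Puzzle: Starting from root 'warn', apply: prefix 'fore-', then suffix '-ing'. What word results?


Step 1: Add prefix 'fore-' to 'warn' = 'forewarn'
Step 2: Add suffix '-ing' to 'forewarn' = 'forewarning'

forewarning


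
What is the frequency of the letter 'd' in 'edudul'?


Letter 'd' in 'edudul': found at position(s) 2, 4 = 2 occurrence(s).

2


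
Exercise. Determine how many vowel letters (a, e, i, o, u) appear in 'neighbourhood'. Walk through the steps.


Vowels in 'neighbourhood': e, i, o, u, o, o = 6 vowels.

6


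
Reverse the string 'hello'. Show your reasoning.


Reverse 'hello' character by character: 'olleh'.

olleh


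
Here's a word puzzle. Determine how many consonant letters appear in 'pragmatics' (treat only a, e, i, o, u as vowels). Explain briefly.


Consonants in 'pragmatics': p, r, g, m, t, c, s = 7 consonants.

7


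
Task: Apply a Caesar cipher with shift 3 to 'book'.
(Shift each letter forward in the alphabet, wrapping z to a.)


Shift each letter by 3: b -> e, o -> r, o -> r, k -> n. Result: 'errn'.

errn


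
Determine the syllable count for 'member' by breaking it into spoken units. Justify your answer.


Break 'member' into syllables: mem-ber -> mem | ber = 2 syllables

2 syllables


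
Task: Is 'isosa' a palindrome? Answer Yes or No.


Forward: 'isosa'
Reversed: 'asosi'
They differ.

No


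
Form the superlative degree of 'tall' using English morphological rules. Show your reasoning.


Apply superlative formation (add -est): 'tall' -> 'tallest'.

tallest


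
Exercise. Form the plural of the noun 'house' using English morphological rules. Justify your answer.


Apply rule: Add -s. 'house' becomes 'houses'.

houses


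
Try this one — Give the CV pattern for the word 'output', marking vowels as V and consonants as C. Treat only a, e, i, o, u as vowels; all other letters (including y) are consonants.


Letter mapping: o = V, u = V, t = C, p = C, u = V, t = C.

VVCCVC


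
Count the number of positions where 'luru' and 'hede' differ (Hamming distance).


Alignment:
Position 1: 'l' vs 'h' = DIFFER
Position 2: 'u' vs 'e' = DIFFER
Position 3: 'r' vs 'd' = DIFFER
Position 4: 'u' vs 'e' = DIFFER
Total differences: 4

4


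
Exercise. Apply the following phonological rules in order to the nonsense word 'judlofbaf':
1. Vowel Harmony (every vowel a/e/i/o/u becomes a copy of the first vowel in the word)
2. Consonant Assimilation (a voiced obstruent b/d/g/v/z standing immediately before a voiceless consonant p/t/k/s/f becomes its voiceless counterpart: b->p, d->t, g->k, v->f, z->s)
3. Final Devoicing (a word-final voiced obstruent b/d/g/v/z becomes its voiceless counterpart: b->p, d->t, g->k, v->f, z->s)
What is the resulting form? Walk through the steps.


Starting form: 'judlofbaf'
Rule 1: Vowel Harmony: all vowels become 'u' (matching first vowel). 'judlofbaf' -> 'judlufbuf'
Rule 2: Consonant Assimilation: no voiced obstruent (b/d/g/v/z) stands immediately before a voiceless consonant (p/t/k/s/f). No change.
Rule 3: Final Devoicing: final consonant 'f' is not one of the voiced obstruents b/d/g/v/z. No change.
Final form: 'judlufbuf'

judlufbuf


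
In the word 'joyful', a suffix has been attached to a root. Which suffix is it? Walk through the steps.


The word 'joyful' = 'joy' (root) + '-ful' (suffix). The suffix is '-ful'.

ful


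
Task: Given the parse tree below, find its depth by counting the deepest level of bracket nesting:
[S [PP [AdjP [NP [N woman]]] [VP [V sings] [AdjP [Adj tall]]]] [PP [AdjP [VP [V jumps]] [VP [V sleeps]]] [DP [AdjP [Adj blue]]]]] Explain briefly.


Count bracket nesting levels:
'[' at pos 0: depth = 1
'[' at pos 3: depth = 2
'[' at pos 7: depth = 3
'[' at pos 13: depth = 4
'[' at pos 17: depth = 5
'[' at pos 29: depth = 3
'[' at pos 33: depth = 4
'[' at pos 43: depth = 4
'[' at pos 49: depth = 5
'[' at pos 63: depth = 2
'[' at pos 67: depth = 3
'[' at pos 73: depth = 4
'[' at pos 77: depth = 5
'[' at pos 88: depth = 4
'[' at pos 92: depth = 5
'[' at pos 105: depth = 3
'[' at pos 109: depth = 4
'[' at pos 115: depth = 5
Maximum depth reached: 5

5


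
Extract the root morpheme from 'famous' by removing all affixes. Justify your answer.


Remove suffix '-ous' from 'famous' to get root 'fame'.

fame


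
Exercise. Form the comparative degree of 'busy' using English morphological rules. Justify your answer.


Apply comparative formation (consonant + y: change y to i, add -er): 'busy' -> 'busier'.

busier


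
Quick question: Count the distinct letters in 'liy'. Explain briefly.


Unique letters in 'liy': {i, l, y} = 3 distinct letters.

3


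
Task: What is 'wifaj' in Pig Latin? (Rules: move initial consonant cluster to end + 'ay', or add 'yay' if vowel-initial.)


'wifaj': move consonant cluster 'w' to end and add 'ay': 'ifajway'.

ifajway


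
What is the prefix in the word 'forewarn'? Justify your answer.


The word 'forewarn' = 'fore' (prefix) + 'warn' (root). The prefix is 'fore'.

fore


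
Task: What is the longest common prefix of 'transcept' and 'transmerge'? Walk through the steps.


Compare from the start: 5 characters match: 'trans'. Mismatch at position 6: 'c' vs 'm'.

trans


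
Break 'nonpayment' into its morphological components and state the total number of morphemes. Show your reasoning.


Step 1: Identify prefix: 'non' (meaning: not)
Step 2: Identify root: 'pay'
Step 3: Identify suffix(es): 'ment'
Decomposition: non- (prefix: not) + pay (root) + -ment (suffix: action/result)
Total morphemes: 3

3 morphemes (non- (prefix: not) + pay (root) + -ment (suffix: action/result))


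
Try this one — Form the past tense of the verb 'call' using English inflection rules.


Apply rule: Add -ed. 'call' becomes 'called'.

called


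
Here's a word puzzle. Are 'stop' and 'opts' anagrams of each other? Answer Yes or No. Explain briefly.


Sorted letters of 'stop': 'opst'
Sorted letters of 'opts': 'opst'
They match.

Yes


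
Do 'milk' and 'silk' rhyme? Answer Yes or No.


Rime (stressed vowel + following sounds) of 'milk': -ilk = /ɪlk/
Rime of 'silk': -ilk = /ɪlk/
/ɪlk/ and /ɪlk/ are the same ending sound, so the words rhyme.

Yes


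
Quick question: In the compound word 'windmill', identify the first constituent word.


Split 'windmill' into 'wind' + 'mill'. The first part is 'wind'.

wind


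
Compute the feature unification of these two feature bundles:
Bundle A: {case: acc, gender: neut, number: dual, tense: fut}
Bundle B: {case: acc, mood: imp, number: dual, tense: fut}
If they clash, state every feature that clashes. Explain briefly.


Compare features:
case: A=acc vs B=acc -> unified: acc
gender: A=neut vs B=_ -> unified: neut
mood: A=_ vs B=imp -> unified: imp
number: A=dual vs B=dual -> unified: dual
tense: A=fut vs B=fut -> unified: fut
No clashes found.

Unified: {case: acc, gender: neut, mood: imp, number: dual, tense: fut}


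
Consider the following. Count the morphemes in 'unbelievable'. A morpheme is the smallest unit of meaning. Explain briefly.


Decomposition: un- (prefix) + believe (root) + -able (suffix) = 3 morpheme(s)

3 morphemes


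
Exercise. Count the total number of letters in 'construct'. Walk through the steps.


Spell out 'construct' and number each letter: c(1), o(2), n(3), s(4), t(5), r(6), u(7), c(8), t(9). Total: 9 letters.

9


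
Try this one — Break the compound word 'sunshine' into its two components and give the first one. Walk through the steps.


Split 'sunshine' into 'sun' + 'shine'. The first part is 'sun'.

sun


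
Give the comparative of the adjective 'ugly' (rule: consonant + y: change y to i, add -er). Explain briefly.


Apply comparative formation (consonant + y: change y to i, add -er): 'ugly' -> 'uglier'.

uglier


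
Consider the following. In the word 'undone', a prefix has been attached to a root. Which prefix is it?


The word 'undone' = 'un' (prefix) + 'done' (root). The prefix is 'un'.

un


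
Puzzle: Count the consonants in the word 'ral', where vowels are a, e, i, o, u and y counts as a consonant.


Consonants in 'ral': r, l = 2 consonants.

2


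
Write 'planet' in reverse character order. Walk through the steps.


Reverse 'planet' character by character: 'tenalp'.

tenalp


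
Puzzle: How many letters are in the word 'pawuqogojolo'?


Spell out 'pawuqogojolo' and number each letter: p(1), a(2), w(3), u(4), q(5), o(6), g(7), o(8), j(9), o(10), l(11), o(12). Total: 12 letters.

12


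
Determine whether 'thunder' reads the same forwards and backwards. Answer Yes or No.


Forward: 'thunder'
Reversed: 'rednuht'
They differ.

No


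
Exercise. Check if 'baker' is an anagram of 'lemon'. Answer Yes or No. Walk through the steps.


Sorted letters of 'baker': 'abekr'
Sorted letters of 'lemon': 'elmno'
They do not match.

No


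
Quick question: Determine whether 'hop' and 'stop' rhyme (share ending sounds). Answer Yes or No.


Rime (stressed vowel + following sounds) of 'hop': -op = /ɒp/
Rime of 'stop': -op = /ɒp/
/ɒp/ and /ɒp/ are the same ending sound, so the words rhyme.

Yes


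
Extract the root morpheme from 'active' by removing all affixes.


Remove suffix '-ive' from 'active' to get root 'act'.

act


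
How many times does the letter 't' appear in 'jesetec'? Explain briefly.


Letter 't' in 'jesetec': found at position(s) 5 = 1 occurrence(s).

1


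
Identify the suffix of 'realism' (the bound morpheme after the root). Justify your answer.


The word 'realism' = 'real' (root) + '-ism' (suffix). The suffix is '-ism'.

ism


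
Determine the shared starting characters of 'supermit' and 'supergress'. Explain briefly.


Compare from the start: 5 characters match: 'super'. Mismatch at position 6: 'm' vs 'g'.

super


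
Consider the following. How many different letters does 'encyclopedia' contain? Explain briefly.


Unique letters in 'encyclopedia': {a, c, d, e, i, l, n, o, p, y} = 10 distinct letters.

10


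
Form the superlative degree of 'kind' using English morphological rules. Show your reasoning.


Apply superlative formation (add -est): 'kind' -> 'kindest'.

kindest


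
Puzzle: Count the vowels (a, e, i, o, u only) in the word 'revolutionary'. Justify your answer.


Vowels in 'revolutionary': e, o, u, i, o, a = 6 vowels.

6


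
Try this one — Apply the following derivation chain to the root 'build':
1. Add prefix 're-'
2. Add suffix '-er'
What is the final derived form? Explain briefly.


Step 1: Add prefix 're-' to 'build' = 'rebuild'
Step 2: Add suffix '-er' to 'rebuild' = 'rebuilder'

rebuilder


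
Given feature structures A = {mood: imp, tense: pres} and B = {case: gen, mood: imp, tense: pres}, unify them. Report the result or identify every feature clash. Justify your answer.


Compare features:
case: A=_ vs B=gen -> unified: gen
mood: A=imp vs B=imp -> unified: imp
tense: A=pres vs B=pres -> unified: pres
No clashes found.

Unified: {case: gen, mood: imp, tense: pres}


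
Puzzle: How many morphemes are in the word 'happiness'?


Decomposition: happy (root) + -ness (suffix) = 2 morpheme(s)

2 morphemes


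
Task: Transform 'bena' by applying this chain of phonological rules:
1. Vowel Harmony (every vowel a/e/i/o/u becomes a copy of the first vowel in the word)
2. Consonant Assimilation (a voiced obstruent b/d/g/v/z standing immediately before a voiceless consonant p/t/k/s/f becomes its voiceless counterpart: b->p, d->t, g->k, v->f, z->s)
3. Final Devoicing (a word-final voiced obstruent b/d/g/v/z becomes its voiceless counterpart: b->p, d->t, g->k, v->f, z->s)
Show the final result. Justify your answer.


Starting form: 'bena'
Rule 1: Vowel Harmony: all vowels become 'e' (matching first vowel). 'bena' -> 'bene'
Rule 2: Consonant Assimilation: no voiced obstruent (b/d/g/v/z) stands immediately before a voiceless consonant (p/t/k/s/f). No change.
Rule 3: Final Devoicing: the word ends in the vowel 'e', not a consonant. No change.
Final form: 'bene'

bene


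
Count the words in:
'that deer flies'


Split into words: that | deer | flies = 3 words.

3


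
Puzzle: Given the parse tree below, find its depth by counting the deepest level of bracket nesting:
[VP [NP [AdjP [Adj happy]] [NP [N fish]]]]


Count bracket nesting levels:
'[' at pos 0: depth = 1
'[' at pos 4: depth = 2
'[' at pos 8: depth = 3
'[' at pos 14: depth = 4
'[' at pos 27: depth = 3
'[' at pos 31: depth = 4
Maximum depth reached: 4

4
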